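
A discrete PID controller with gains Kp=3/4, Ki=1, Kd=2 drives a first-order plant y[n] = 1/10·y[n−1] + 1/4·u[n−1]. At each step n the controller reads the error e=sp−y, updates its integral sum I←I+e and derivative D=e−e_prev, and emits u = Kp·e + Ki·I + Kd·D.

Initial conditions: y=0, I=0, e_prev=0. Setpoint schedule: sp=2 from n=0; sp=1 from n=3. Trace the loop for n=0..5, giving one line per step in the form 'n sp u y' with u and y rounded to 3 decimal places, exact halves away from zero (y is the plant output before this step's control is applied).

(exact arithmetic carried between steps; '≈' marks a value shown rounded to 6 d.p. or computed from one; I and e_prev carry over from the previous line; the table rounds u and y to 3 d.p., halves away from zero)
n=0: y=0, sp=2, e=sp−y=2; I=2, D=e−e_prev=2; u=3/4·2+1·2+2·2=7.5; next y=1/10·0+1/4·7.5=1.875
n=1: y=1.875, sp=2, e=sp−y=0.125; I=2.125, D=e−e_prev=-1.875; u=3/4·0.125+1·2.125+2·(-1.875)=-1.53125; next y=1/10·1.875+1/4·(-1.53125)≈-0.195313
n=2: y≈-0.195313, sp=2, e=sp−y≈2.195313; I≈4.320313, D=e−e_prev≈2.070313; u=3/4·2.195313+1·4.320313+2·2.070313≈10.107422; next y=1/10·(-0.195313)+1/4·10.107422≈2.507324
n=3: y≈2.507324, sp=1, e=sp−y≈-1.507324; I≈2.812988, D=e−e_prev≈-3.702637; u=3/4·(-1.507324)+1·2.812988+2·(-3.702637)≈-5.722778; next y=1/10·2.507324+1/4·(-5.722778)≈-1.179962
n=4: y≈-1.179962, sp=1, e=sp−y≈2.179962; I≈4.992950, D=e−e_prev≈3.687286; u=3/4·2.179962+1·4.992950+2·3.687286≈14.002495; next y=1/10·(-1.179962)+1/4·14.002495≈3.382627
n=5: y≈3.382627, sp=1, e=sp−y≈-2.382627; I≈2.610323, D=e−e_prev≈-4.562590; u=3/4·(-2.382627)+1·2.610323+2·(-4.562590)≈-8.301827; next y=1/10·3.382627+1/4·(-8.301827)≈-1.737194

0 2 7.500 0.000
1 2 -1.531 1.875
2 2 10.107 -0.195
3 1 -5.723 2.507
4 1 14.002 -1.180
5 1 -8.302 3.383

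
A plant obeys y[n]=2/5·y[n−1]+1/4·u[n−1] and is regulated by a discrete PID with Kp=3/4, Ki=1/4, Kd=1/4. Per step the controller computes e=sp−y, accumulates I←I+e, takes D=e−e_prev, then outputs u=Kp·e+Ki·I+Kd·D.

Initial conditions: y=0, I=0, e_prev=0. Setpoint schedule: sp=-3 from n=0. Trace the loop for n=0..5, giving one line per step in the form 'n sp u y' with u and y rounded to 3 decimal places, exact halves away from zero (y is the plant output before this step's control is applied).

(exact arithmetic carried between steps; '≈' marks a value shown rounded to 6 d.p. or computed from one; I and e_prev carry over from the previous line; the table rounds u and y to 3 d.p., halves away from zero)
n=0: y=0, sp=-3, e=sp−y=-3; I=-3, D=e−e_prev=-3; u=3/4·(-3)+1/4·(-3)+1/4·(-3)=-3.75; next y=2/5·0+1/4·(-3.75)=-0.9375
n=1: y=-0.9375, sp=-3, e=sp−y=-2.0625; I=-5.0625, D=e−e_prev=0.9375; u=3/4·(-2.0625)+1/4·(-5.0625)+1/4·0.9375=-2.578125; next y=2/5·(-0.9375)+1/4·(-2.578125)≈-1.019531
n=2: y≈-1.019531, sp=-3, e=sp−y≈-1.980469; I≈-7.042969, D=e−e_prev≈0.082031; u=3/4·(-1.980469)+1/4·(-7.042969)+1/4·0.082031≈-3.225586; next y=2/5·(-1.019531)+1/4·(-3.225586)≈-1.214209
n=3: y≈-1.214209, sp=-3, e=sp−y≈-1.785791; I≈-8.828760, D=e−e_prev≈0.194678; u=3/4·(-1.785791)+1/4·(-8.828760)+1/4·0.194678≈-3.497864; next y=2/5·(-1.214209)+1/4·(-3.497864)≈-1.360150
n=4: y≈-1.360150, sp=-3, e=sp−y≈-1.639850; I≈-10.468610, D=e−e_prev≈0.145941; u=3/4·(-1.639850)+1/4·(-10.468610)+1/4·0.145941≈-3.810555; next y=2/5·(-1.360150)+1/4·(-3.810555)≈-1.496699
n=5: y≈-1.496699, sp=-3, e=sp−y≈-1.503301; I≈-11.971912, D=e−e_prev≈0.136549; u=3/4·(-1.503301)+1/4·(-11.971912)+1/4·0.136549≈-4.086317; next y=2/5·(-1.496699)+1/4·(-4.086317)≈-1.620259

0 -3 -3.750 0.000
1 -3 -2.578 -0.938
2 -3 -3.226 -1.020
3 -3 -3.498 -1.214
4 -3 -3.811 -1.360
5 -3 -4.086 -1.497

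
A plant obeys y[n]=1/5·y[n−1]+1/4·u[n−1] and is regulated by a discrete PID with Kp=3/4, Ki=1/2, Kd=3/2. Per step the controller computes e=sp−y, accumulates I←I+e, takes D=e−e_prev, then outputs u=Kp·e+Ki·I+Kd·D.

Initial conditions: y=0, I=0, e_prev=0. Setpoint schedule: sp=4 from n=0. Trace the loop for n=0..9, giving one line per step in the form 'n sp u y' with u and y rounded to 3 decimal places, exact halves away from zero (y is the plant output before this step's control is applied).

0 4 11.000 0.000
1 4 -0.563 2.750
2 4 10.624 0.409
3 4 2.505 2.738
4 4 10.930 1.174
5 4 5.065 2.967
6 4 11.317 1.860
7 4 7.037 3.201
8 4 11.654 2.399
9 4 8.518 3.393

(exact arithmetic carried between steps; '≈' marks a value shown rounded to 6 d.p. or computed from one; I and e_prev carry over from the previous line; the table rounds u and y to 3 d.p., halves away from zero)
n=0: y=0, sp=4, e=sp−y=4; I=4, D=e−e_prev=4; u=3/4·4+1/2·4+3/2·4=11; next y=1/5·0+1/4·11=2.75
n=1: y=2.75, sp=4, e=sp−y=1.25; I=5.25, D=e−e_prev=-2.75; u=3/4·1.25+1/2·5.25+3/2·(-2.75)=-0.5625; next y=1/5·2.75+1/4·(-0.5625)=0.409375
n=2: y=0.409375, sp=4, e=sp−y=3.590625; I=8.840625, D=e−e_prev=2.340625; u=3/4·3.590625+1/2·8.840625+3/2·2.340625≈10.624219; next y=1/5·0.409375+1/4·10.624219≈2.737930
n=3: y≈2.737930, sp=4, e=sp−y≈1.262070; I≈10.102695, D=e−e_prev≈-2.328555; u=3/4·1.262070+1/2·10.102695+3/2·(-2.328555)≈2.505068; next y=1/5·2.737930+1/4·2.505068≈1.173853
n=4: y≈1.173853, sp=4, e=sp−y≈2.826147; I≈12.928842, D=e−e_prev≈1.564077; u=3/4·2.826147+1/2·12.928842+3/2·1.564077≈10.930146; next y=1/5·1.173853+1/4·10.930146≈2.967307
n=5: y≈2.967307, sp=4, e=sp−y≈1.032693; I≈13.961535, D=e−e_prev≈-1.793454; u=3/4·1.032693+1/2·13.961535+3/2·(-1.793454)≈5.065106; next y=1/5·2.967307+1/4·5.065106≈1.859738
n=6: y≈1.859738, sp=4, e=sp−y≈2.140262; I≈16.101797, D=e−e_prev≈1.107569; u=3/4·2.140262+1/2·16.101797+3/2·1.107569≈11.317449; next y=1/5·1.859738+1/4·11.317449≈3.201310
n=7: y≈3.201310, sp=4, e=sp−y≈0.798690; I≈16.900487, D=e−e_prev≈-1.341572; u=3/4·0.798690+1/2·16.900487+3/2·(-1.341572)≈7.036903; next y=1/5·3.201310+1/4·7.036903≈2.399488
n=8: y≈2.399488, sp=4, e=sp−y≈1.600512; I≈18.501000, D=e−e_prev≈0.801822; u=3/4·1.600512+1/2·18.501000+3/2·0.801822≈11.653617; next y=1/5·2.399488+1/4·11.653617≈3.393302
n=9: y≈3.393302, sp=4, e=sp−y≈0.606698; I≈19.107698, D=e−e_prev≈-0.993814; u=3/4·0.606698+1/2·19.107698+3/2·(-0.993814)≈8.518152; next y=1/5·3.393302+1/4·8.518152≈2.808198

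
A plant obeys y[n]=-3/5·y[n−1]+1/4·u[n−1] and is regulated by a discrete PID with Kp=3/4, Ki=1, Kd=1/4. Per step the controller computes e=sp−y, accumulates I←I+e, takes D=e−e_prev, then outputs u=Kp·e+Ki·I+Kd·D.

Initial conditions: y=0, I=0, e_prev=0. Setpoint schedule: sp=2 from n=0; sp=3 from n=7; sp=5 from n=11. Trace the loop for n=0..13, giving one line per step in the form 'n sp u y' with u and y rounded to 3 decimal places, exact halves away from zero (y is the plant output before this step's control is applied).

0 2 4.000 0.000
1 2 3.500 1.000
2 2 6.200 0.275
3 2 5.524 1.385
4 2 8.086 0.550
5 2 7.044 1.692
6 2 9.529 0.746
7 3 10.170 1.935
8 3 12.388 1.382
9 3 12.095 2.268
10 3 14.259 1.663
11 5 17.637 2.567
12 5 19.192 2.869
13 5 20.983 3.077

(exact arithmetic carried between steps; '≈' marks a value shown rounded to 6 d.p. or computed from one; I and e_prev carry over from the previous line; the table rounds u and y to 3 d.p., halves away from zero)
n=0: y=0, sp=2, e=sp−y=2; I=2, D=e−e_prev=2; u=3/4·2+1·2+1/4·2=4; next y=-3/5·0+1/4·4=1
n=1: y=1, sp=2, e=sp−y=1; I=3, D=e−e_prev=-1; u=3/4·1+1·3+1/4·(-1)=3.5; next y=-3/5·1+1/4·3.5=0.275
n=2: y=0.275, sp=2, e=sp−y=1.725; I=4.725, D=e−e_prev=0.725; u=3/4·1.725+1·4.725+1/4·0.725=6.2; next y=-3/5·0.275+1/4·6.2=1.385
n=3: y=1.385, sp=2, e=sp−y=0.615; I=5.34, D=e−e_prev=-1.11; u=3/4·0.615+1·5.34+1/4·(-1.11)=5.52375; next y=-3/5·1.385+1/4·5.52375≈0.549938
n=4: y≈0.549938, sp=2, e=sp−y≈1.450063; I≈6.790063, D=e−e_prev≈0.835063; u=3/4·1.450063+1·6.790063+1/4·0.835063≈8.086375; next y=-3/5·0.549938+1/4·8.086375≈1.691631
n=5: y≈1.691631, sp=2, e=sp−y≈0.308369; I≈7.098431, D=e−e_prev≈-1.141694; u=3/4·0.308369+1·7.098431+1/4·(-1.141694)≈7.044284; next y=-3/5·1.691631+1/4·7.044284≈0.746092
n=6: y≈0.746092, sp=2, e=sp−y≈1.253908; I≈8.352339, D=e−e_prev≈0.945539; u=3/4·1.253908+1·8.352339+1/4·0.945539≈9.529154; next y=-3/5·0.746092+1/4·9.529154≈1.934633
n=7: y≈1.934633, sp=3, e=sp−y≈1.065367; I≈9.417706, D=e−e_prev≈-0.188541; u=3/4·1.065367+1·9.417706+1/4·(-0.188541)≈10.169596; next y=-3/5·1.934633+1/4·10.169596≈1.381619
n=8: y≈1.381619, sp=3, e=sp−y≈1.618381; I≈11.036087, D=e−e_prev≈0.553014; u=3/4·1.618381+1·11.036087+1/4·0.553014≈12.388126; next y=-3/5·1.381619+1/4·12.388126≈2.268060
n=9: y≈2.268060, sp=3, e=sp−y≈0.731940; I≈11.768027, D=e−e_prev≈-0.886441; u=3/4·0.731940+1·11.768027+1/4·(-0.886441)≈12.095371; next y=-3/5·2.268060+1/4·12.095371≈1.663007
n=10: y≈1.663007, sp=3, e=sp−y≈1.336993; I≈13.105020, D=e−e_prev≈0.605053; u=3/4·1.336993+1·13.105020+1/4·0.605053≈14.259028; next y=-3/5·1.663007+1/4·14.259028≈2.566953
n=11: y≈2.566953, sp=5, e=sp−y≈2.433047; I≈15.538067, D=e−e_prev≈1.096054; u=3/4·2.433047+1·15.538067+1/4·1.096054≈17.636866; next y=-3/5·2.566953+1/4·17.636866≈2.869045
n=12: y≈2.869045, sp=5, e=sp−y≈2.130955; I≈17.669022, D=e−e_prev≈-0.302092; u=3/4·2.130955+1·17.669022+1/4·(-0.302092)≈19.191716; next y=-3/5·2.869045+1/4·19.191716≈3.076502
n=13: y≈3.076502, sp=5, e=sp−y≈1.923498; I≈19.592520, D=e−e_prev≈-0.207458; u=3/4·1.923498+1·19.592520+1/4·(-0.207458)≈20.983279; next y=-3/5·3.076502+1/4·20.983279≈3.399918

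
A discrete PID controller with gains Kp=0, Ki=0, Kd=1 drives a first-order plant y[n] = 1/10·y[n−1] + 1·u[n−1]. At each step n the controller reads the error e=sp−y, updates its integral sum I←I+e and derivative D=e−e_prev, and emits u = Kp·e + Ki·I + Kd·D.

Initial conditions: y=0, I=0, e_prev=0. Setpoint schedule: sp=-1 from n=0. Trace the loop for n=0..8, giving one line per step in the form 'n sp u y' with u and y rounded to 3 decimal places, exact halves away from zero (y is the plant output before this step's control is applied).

(exact arithmetic carried between steps; '≈' marks a value shown rounded to 6 d.p. or computed from one; I and e_prev carry over from the previous line; the table rounds u and y to 3 d.p., halves away from zero)
n=0: y=0, sp=-1, e=sp−y=-1; I=-1, D=e−e_prev=-1; u=0·(-1)+0·(-1)+1·(-1)=-1; next y=1/10·0+1·(-1)=-1
n=1: y=-1, sp=-1, e=sp−y=0; I=-1, D=e−e_prev=1; u=0·0+0·(-1)+1·1=1; next y=1/10·(-1)+1·1=0.9
n=2: y=0.9, sp=-1, e=sp−y=-1.9; I=-2.9, D=e−e_prev=-1.9; u=0·(-1.9)+0·(-2.9)+1·(-1.9)=-1.9; next y=1/10·0.9+1·(-1.9)=-1.81
n=3: y=-1.81, sp=-1, e=sp−y=0.81; I=-2.09, D=e−e_prev=2.71; u=0·0.81+0·(-2.09)+1·2.71=2.71; next y=1/10·(-1.81)+1·2.71=2.529
n=4: y=2.529, sp=-1, e=sp−y=-3.529; I=-5.619, D=e−e_prev=-4.339; u=0·(-3.529)+0·(-5.619)+1·(-4.339)=-4.339; next y=1/10·2.529+1·(-4.339)=-4.0861
n=5: y=-4.0861, sp=-1, e=sp−y=3.0861; I=-2.5329, D=e−e_prev=6.6151; u=0·3.0861+0·(-2.5329)+1·6.6151=6.6151; next y=1/10·(-4.0861)+1·6.6151=6.20649
n=6: y=6.20649, sp=-1, e=sp−y=-7.20649; I=-9.73939, D=e−e_prev=-10.29259; u=0·(-7.20649)+0·(-9.73939)+1·(-10.29259)=-10.29259; next y=1/10·6.20649+1·(-10.29259)=-9.671941
n=7: y=-9.671941, sp=-1, e=sp−y=8.671941; I=-1.067449, D=e−e_prev=15.878431; u=0·8.671941+0·(-1.067449)+1·15.878431=15.878431; next y=1/10·(-9.671941)+1·15.878431≈14.911237
n=8: y≈14.911237, sp=-1, e=sp−y≈-15.911237; I≈-16.978686, D=e−e_prev≈-24.583178; u=0·(-15.911237)+0·(-16.978686)+1·(-24.583178)≈-24.583178; next y=1/10·14.911237+1·(-24.583178)≈-23.092054

0 -1 -1.000 0.000
1 -1 1.000 -1.000
2 -1 -1.900 0.900
3 -1 2.710 -1.810
4 -1 -4.339 2.529
5 -1 6.615 -4.086
6 -1 -10.293 6.206
7 -1 15.878 -9.672
8 -1 -24.583 14.911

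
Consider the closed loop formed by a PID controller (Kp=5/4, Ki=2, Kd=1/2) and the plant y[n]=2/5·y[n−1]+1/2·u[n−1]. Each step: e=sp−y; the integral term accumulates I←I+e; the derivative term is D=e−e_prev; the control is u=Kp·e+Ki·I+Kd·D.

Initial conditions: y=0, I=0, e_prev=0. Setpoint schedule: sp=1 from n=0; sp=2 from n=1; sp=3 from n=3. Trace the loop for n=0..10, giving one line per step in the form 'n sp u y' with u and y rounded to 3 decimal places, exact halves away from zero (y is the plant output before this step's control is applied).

(exact arithmetic carried between steps; '≈' marks a value shown rounded to 6 d.p. or computed from one; I and e_prev carry over from the previous line; the table rounds u and y to 3 d.p., halves away from zero)
n=0: y=0, sp=1, e=sp−y=1; I=1, D=e−e_prev=1; u=5/4·1+2·1+1/2·1=3.75; next y=2/5·0+1/2·3.75=1.875
n=1: y=1.875, sp=2, e=sp−y=0.125; I=1.125, D=e−e_prev=-0.875; u=5/4·0.125+2·1.125+1/2·(-0.875)=1.96875; next y=2/5·1.875+1/2·1.96875=1.734375
n=2: y=1.734375, sp=2, e=sp−y=0.265625; I=1.390625, D=e−e_prev=0.140625; u=5/4·0.265625+2·1.390625+1/2·0.140625≈3.183594; next y=2/5·1.734375+1/2·3.183594≈2.285547
n=3: y≈2.285547, sp=3, e=sp−y≈0.714453; I≈2.105078, D=e−e_prev≈0.448828; u=5/4·0.714453+2·2.105078+1/2·0.448828≈5.327637; next y=2/5·2.285547+1/2·5.327637≈3.578037
n=4: y≈3.578037, sp=3, e=sp−y≈-0.578037; I≈1.527041, D=e−e_prev≈-1.292490; u=5/4·(-0.578037)+2·1.527041+1/2·(-1.292490)≈1.685291; next y=2/5·3.578037+1/2·1.685291≈2.273860
n=5: y≈2.273860, sp=3, e=sp−y≈0.726140; I≈2.253181, D=e−e_prev≈1.304177; u=5/4·0.726140+2·2.253181+1/2·1.304177≈6.066125; next y=2/5·2.273860+1/2·6.066125≈3.942607
n=6: y≈3.942607, sp=3, e=sp−y≈-0.942607; I≈1.310574, D=e−e_prev≈-1.668747; u=5/4·(-0.942607)+2·1.310574+1/2·(-1.668747)≈0.608517; next y=2/5·3.942607+1/2·0.608517≈1.881301
n=7: y≈1.881301, sp=3, e=sp−y≈1.118699; I≈2.429273, D=e−e_prev≈2.061305; u=5/4·1.118699+2·2.429273+1/2·2.061305≈7.287573; next y=2/5·1.881301+1/2·7.287573≈4.396307
n=8: y≈4.396307, sp=3, e=sp−y≈-1.396307; I≈1.032966, D=e−e_prev≈-2.515006; u=5/4·(-1.396307)+2·1.032966+1/2·(-2.515006)≈-0.936953; next y=2/5·4.396307+1/2·(-0.936953)≈1.290046
n=9: y≈1.290046, sp=3, e=sp−y≈1.709954; I≈2.742920, D=e−e_prev≈3.106261; u=5/4·1.709954+2·2.742920+1/2·3.106261≈9.176414; next y=2/5·1.290046+1/2·9.176414≈5.104225
n=10: y≈5.104225, sp=3, e=sp−y≈-2.104225; I≈0.638695, D=e−e_prev≈-3.814179; u=5/4·(-2.104225)+2·0.638695+1/2·(-3.814179)≈-3.259981; next y=2/5·5.104225+1/2·(-3.259981)≈0.411700

0 1 3.750 0.000
1 2 1.969 1.875
2 2 3.184 1.734
3 3 5.328 2.286
4 3 1.685 3.578
5 3 6.066 2.274
6 3 0.609 3.943
7 3 7.288 1.881
8 3 -0.937 4.396
9 3 9.176 1.290
10 3 -3.260 5.104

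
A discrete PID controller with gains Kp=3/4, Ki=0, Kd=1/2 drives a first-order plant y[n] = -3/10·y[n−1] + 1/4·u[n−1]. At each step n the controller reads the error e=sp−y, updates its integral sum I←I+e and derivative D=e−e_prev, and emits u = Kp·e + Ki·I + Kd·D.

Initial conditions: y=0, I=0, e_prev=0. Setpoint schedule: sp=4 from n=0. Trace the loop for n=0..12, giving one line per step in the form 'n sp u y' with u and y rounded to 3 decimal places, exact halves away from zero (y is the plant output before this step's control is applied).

(exact arithmetic carried between steps; '≈' marks a value shown rounded to 6 d.p. or computed from one; I and e_prev carry over from the previous line; the table rounds u and y to 3 d.p., halves away from zero)
n=0: y=0, sp=4, e=sp−y=4; I=4, D=e−e_prev=4; u=3/4·4+0·4+1/2·4=5; next y=-3/10·0+1/4·5=1.25
n=1: y=1.25, sp=4, e=sp−y=2.75; I=6.75, D=e−e_prev=-1.25; u=3/4·2.75+0·6.75+1/2·(-1.25)=1.4375; next y=-3/10·1.25+1/4·1.4375=-0.015625
n=2: y=-0.015625, sp=4, e=sp−y=4.015625; I=10.765625, D=e−e_prev=1.265625; u=3/4·4.015625+0·10.765625+1/2·1.265625≈3.644531; next y=-3/10·(-0.015625)+1/4·3.644531≈0.915820
n=3: y≈0.915820, sp=4, e=sp−y≈3.084180; I≈13.849805, D=e−e_prev≈-0.931445; u=3/4·3.084180+0·13.849805+1/2·(-0.931445)≈1.847412; next y=-3/10·0.915820+1/4·1.847412≈0.187107
n=4: y≈0.187107, sp=4, e=sp−y≈3.812893; I≈17.662698, D=e−e_prev≈0.728713; u=3/4·3.812893+0·17.662698+1/2·0.728713≈3.224026; next y=-3/10·0.187107+1/4·3.224026≈0.749875
n=5: y≈0.749875, sp=4, e=sp−y≈3.250125; I≈20.912823, D=e−e_prev≈-0.562768; u=3/4·3.250125+0·20.912823+1/2·(-0.562768)≈2.156210; next y=-3/10·0.749875+1/4·2.156210≈0.314090
n=6: y≈0.314090, sp=4, e=sp−y≈3.685910; I≈24.598733, D=e−e_prev≈0.435784; u=3/4·3.685910+0·24.598733+1/2·0.435784≈2.982325; next y=-3/10·0.314090+1/4·2.982325≈0.651354
n=7: y≈0.651354, sp=4, e=sp−y≈3.348646; I≈27.947379, D=e−e_prev≈-0.337264; u=3/4·3.348646+0·27.947379+1/2·(-0.337264)≈2.342853; next y=-3/10·0.651354+1/4·2.342853≈0.390307
n=8: y≈0.390307, sp=4, e=sp−y≈3.609693; I≈31.557072, D=e−e_prev≈0.261047; u=3/4·3.609693+0·31.557072+1/2·0.261047≈2.837793; next y=-3/10·0.390307+1/4·2.837793≈0.592356
n=9: y≈0.592356, sp=4, e=sp−y≈3.407644; I≈34.964716, D=e−e_prev≈-0.202049; u=3/4·3.407644+0·34.964716+1/2·(-0.202049)≈2.454708; next y=-3/10·0.592356+1/4·2.454708≈0.435970
n=10: y≈0.435970, sp=4, e=sp−y≈3.564030; I≈38.528746, D=e−e_prev≈0.156386; u=3/4·3.564030+0·38.528746+1/2·0.156386≈2.751215; next y=-3/10·0.435970+1/4·2.751215≈0.557013
n=11: y≈0.557013, sp=4, e=sp−y≈3.442987; I≈41.971733, D=e−e_prev≈-0.121043; u=3/4·3.442987+0·41.971733+1/2·(-0.121043)≈2.521719; next y=-3/10·0.557013+1/4·2.521719≈0.463326
n=12: y≈0.463326, sp=4, e=sp−y≈3.536674; I≈45.508407, D=e−e_prev≈0.093687; u=3/4·3.536674+0·45.508407+1/2·0.093687≈2.699349; next y=-3/10·0.463326+1/4·2.699349≈0.535839

0 4 5.000 0.000
1 4 1.438 1.250
2 4 3.645 -0.016
3 4 1.847 0.916
4 4 3.224 0.187
5 4 2.156 0.750
6 4 2.982 0.314
7 4 2.343 0.651
8 4 2.838 0.390
9 4 2.455 0.592
10 4 2.751 0.436
11 4 2.522 0.557
12 4 2.699 0.463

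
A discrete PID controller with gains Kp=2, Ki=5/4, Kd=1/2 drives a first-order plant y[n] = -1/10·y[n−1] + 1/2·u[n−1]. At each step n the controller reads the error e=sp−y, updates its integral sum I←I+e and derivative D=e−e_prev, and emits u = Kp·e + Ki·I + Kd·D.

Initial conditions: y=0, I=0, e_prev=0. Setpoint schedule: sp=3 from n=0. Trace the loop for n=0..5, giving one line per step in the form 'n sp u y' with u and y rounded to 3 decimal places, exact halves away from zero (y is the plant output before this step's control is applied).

0 3 11.250 0.000
1 3 -7.594 5.625
2 3 29.379 -4.359
3 3 -39.482 15.125
4 3 91.525 -21.254
5 3 -155.627 47.888

(exact arithmetic carried between steps; '≈' marks a value shown rounded to 6 d.p. or computed from one; I and e_prev carry over from the previous line; the table rounds u and y to 3 d.p., halves away from zero)
n=0: y=0, sp=3, e=sp−y=3; I=3, D=e−e_prev=3; u=2·3+5/4·3+1/2·3=11.25; next y=-1/10·0+1/2·11.25=5.625
n=1: y=5.625, sp=3, e=sp−y=-2.625; I=0.375, D=e−e_prev=-5.625; u=2·(-2.625)+5/4·0.375+1/2·(-5.625)=-7.59375; next y=-1/10·5.625+1/2·(-7.59375)=-4.359375
n=2: y=-4.359375, sp=3, e=sp−y=7.359375; I=7.734375, D=e−e_prev=9.984375; u=2·7.359375+5/4·7.734375+1/2·9.984375≈29.378906; next y=-1/10·(-4.359375)+1/2·29.378906≈15.125391
n=3: y≈15.125391, sp=3, e=sp−y≈-12.125391; I≈-4.391016, D=e−e_prev≈-19.484766; u=2·(-12.125391)+5/4·(-4.391016)+1/2·(-19.484766)≈-39.481934; next y=-1/10·15.125391+1/2·(-39.481934)≈-21.253506
n=4: y≈-21.253506, sp=3, e=sp−y≈24.253506; I≈19.862490, D=e−e_prev≈36.378896; u=2·24.253506+5/4·19.862490+1/2·36.378896≈91.524573; next y=-1/10·(-21.253506)+1/2·91.524573≈47.887637
n=5: y≈47.887637, sp=3, e=sp−y≈-44.887637; I≈-25.025147, D=e−e_prev≈-69.141143; u=2·(-44.887637)+5/4·(-25.025147)+1/2·(-69.141143)≈-155.627279; next y=-1/10·47.887637+1/2·(-155.627279)≈-82.602403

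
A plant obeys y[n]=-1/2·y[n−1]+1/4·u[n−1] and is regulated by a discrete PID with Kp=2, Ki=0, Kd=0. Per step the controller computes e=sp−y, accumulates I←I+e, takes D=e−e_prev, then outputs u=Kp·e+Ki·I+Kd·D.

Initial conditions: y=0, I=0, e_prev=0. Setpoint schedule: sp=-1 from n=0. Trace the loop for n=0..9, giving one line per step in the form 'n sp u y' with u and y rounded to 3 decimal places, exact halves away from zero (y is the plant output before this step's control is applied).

0 -1 -2.000 0.000
1 -1 -1.000 -0.500
2 -1 -2.000 0.000
3 -1 -1.000 -0.500
4 -1 -2.000 0.000
5 -1 -1.000 -0.500
6 -1 -2.000 0.000
7 -1 -1.000 -0.500
8 -1 -2.000 0.000
9 -1 -1.000 -0.500

(exact arithmetic carried between steps; '≈' marks a value shown rounded to 6 d.p. or computed from one; I and e_prev carry over from the previous line; the table rounds u and y to 3 d.p., halves away from zero)
n=0: y=0, sp=-1, e=sp−y=-1; I=-1, D=e−e_prev=-1; u=2·(-1)+0·(-1)+0·(-1)=-2; next y=-1/2·0+1/4·(-2)=-0.5
n=1: y=-0.5, sp=-1, e=sp−y=-0.5; I=-1.5, D=e−e_prev=0.5; u=2·(-0.5)+0·(-1.5)+0·0.5=-1; next y=-1/2·(-0.5)+1/4·(-1)=0
n=2: y=0, sp=-1, e=sp−y=-1; I=-2.5, D=e−e_prev=-0.5; u=2·(-1)+0·(-2.5)+0·(-0.5)=-2; next y=-1/2·0+1/4·(-2)=-0.5
n=3: y=-0.5, sp=-1, e=sp−y=-0.5; I=-3, D=e−e_prev=0.5; u=2·(-0.5)+0·(-3)+0·0.5=-1; next y=-1/2·(-0.5)+1/4·(-1)=0
n=4: y=0, sp=-1, e=sp−y=-1; I=-4, D=e−e_prev=-0.5; u=2·(-1)+0·(-4)+0·(-0.5)=-2; next y=-1/2·0+1/4·(-2)=-0.5
n=5: y=-0.5, sp=-1, e=sp−y=-0.5; I=-4.5, D=e−e_prev=0.5; u=2·(-0.5)+0·(-4.5)+0·0.5=-1; next y=-1/2·(-0.5)+1/4·(-1)=0
n=6: y=0, sp=-1, e=sp−y=-1; I=-5.5, D=e−e_prev=-0.5; u=2·(-1)+0·(-5.5)+0·(-0.5)=-2; next y=-1/2·0+1/4·(-2)=-0.5
n=7: y=-0.5, sp=-1, e=sp−y=-0.5; I=-6, D=e−e_prev=0.5; u=2·(-0.5)+0·(-6)+0·0.5=-1; next y=-1/2·(-0.5)+1/4·(-1)=0
n=8: y=0, sp=-1, e=sp−y=-1; I=-7, D=e−e_prev=-0.5; u=2·(-1)+0·(-7)+0·(-0.5)=-2; next y=-1/2·0+1/4·(-2)=-0.5
n=9: y=-0.5, sp=-1, e=sp−y=-0.5; I=-7.5, D=e−e_prev=0.5; u=2·(-0.5)+0·(-7.5)+0·0.5=-1; next y=-1/2·(-0.5)+1/4·(-1)=0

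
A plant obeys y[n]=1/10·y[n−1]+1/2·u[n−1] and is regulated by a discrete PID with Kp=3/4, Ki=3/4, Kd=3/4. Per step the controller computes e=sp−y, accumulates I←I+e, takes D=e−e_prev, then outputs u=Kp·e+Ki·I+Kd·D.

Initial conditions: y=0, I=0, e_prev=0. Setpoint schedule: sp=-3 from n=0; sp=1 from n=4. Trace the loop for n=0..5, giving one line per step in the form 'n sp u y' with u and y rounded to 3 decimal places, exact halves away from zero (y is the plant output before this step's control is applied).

0 -3 -6.750 0.000
1 -3 0.844 -3.375
2 -3 -9.190 0.084
3 -3 1.601 -4.586
4 1 -2.801 0.342
5 1 2.232 -1.366

(exact arithmetic carried between steps; '≈' marks a value shown rounded to 6 d.p. or computed from one; I and e_prev carry over from the previous line; the table rounds u and y to 3 d.p., halves away from zero)
n=0: y=0, sp=-3, e=sp−y=-3; I=-3, D=e−e_prev=-3; u=3/4·(-3)+3/4·(-3)+3/4·(-3)=-6.75; next y=1/10·0+1/2·(-6.75)=-3.375
n=1: y=-3.375, sp=-3, e=sp−y=0.375; I=-2.625, D=e−e_prev=3.375; u=3/4·0.375+3/4·(-2.625)+3/4·3.375=0.84375; next y=1/10·(-3.375)+1/2·0.84375=0.084375
n=2: y=0.084375, sp=-3, e=sp−y=-3.084375; I=-5.709375, D=e−e_prev=-3.459375; u=3/4·(-3.084375)+3/4·(-5.709375)+3/4·(-3.459375)≈-9.189844; next y=1/10·0.084375+1/2·(-9.189844)≈-4.586484
n=3: y≈-4.586484, sp=-3, e=sp−y≈1.586484; I≈-4.122891, D=e−e_prev≈4.670859; u=3/4·1.586484+3/4·(-4.122891)+3/4·4.670859≈1.600840; next y=1/10·(-4.586484)+1/2·1.600840≈0.341771
n=4: y≈0.341771, sp=1, e=sp−y≈0.658229; I≈-3.464662, D=e−e_prev≈-0.928256; u=3/4·0.658229+3/4·(-3.464662)+3/4·(-0.928256)≈-2.801017; next y=1/10·0.341771+1/2·(-2.801017)≈-1.366331
n=5: y≈-1.366331, sp=1, e=sp−y≈2.366331; I≈-1.098331, D=e−e_prev≈1.708103; u=3/4·2.366331+3/4·(-1.098331)+3/4·1.708103≈2.232078; next y=1/10·(-1.366331)+1/2·2.232078≈0.979406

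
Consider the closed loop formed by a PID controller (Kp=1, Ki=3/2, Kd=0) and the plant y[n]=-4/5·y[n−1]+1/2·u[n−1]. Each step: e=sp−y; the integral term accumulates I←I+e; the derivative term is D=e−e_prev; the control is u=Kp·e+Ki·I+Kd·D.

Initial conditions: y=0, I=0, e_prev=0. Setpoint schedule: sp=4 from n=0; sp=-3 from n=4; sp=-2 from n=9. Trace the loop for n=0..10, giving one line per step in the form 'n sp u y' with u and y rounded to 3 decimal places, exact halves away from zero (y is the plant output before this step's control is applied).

0 4 10.000 0.000
1 4 3.500 5.000
2 4 20.125 -2.250
3 4 -5.781 11.863
4 -3 25.533 -12.381
5 -3 -48.025 22.671
6 -3 75.519 -42.149
7 -3 -149.828 71.479
8 -3 247.394 -132.097
9 -2 -460.139 229.374
10 -2 800.158 -413.569

(exact arithmetic carried between steps; '≈' marks a value shown rounded to 6 d.p. or computed from one; I and e_prev carry over from the previous line; the table rounds u and y to 3 d.p., halves away from zero)
n=0: y=0, sp=4, e=sp−y=4; I=4, D=e−e_prev=4; u=1·4+3/2·4+0·4=10; next y=-4/5·0+1/2·10=5
n=1: y=5, sp=4, e=sp−y=-1; I=3, D=e−e_prev=-5; u=1·(-1)+3/2·3+0·(-5)=3.5; next y=-4/5·5+1/2·3.5=-2.25
n=2: y=-2.25, sp=4, e=sp−y=6.25; I=9.25, D=e−e_prev=7.25; u=1·6.25+3/2·9.25+0·7.25=20.125; next y=-4/5·(-2.25)+1/2·20.125=11.8625
n=3: y=11.8625, sp=4, e=sp−y=-7.8625; I=1.3875, D=e−e_prev=-14.1125; u=1·(-7.8625)+3/2·1.3875+0·(-14.1125)=-5.78125; next y=-4/5·11.8625+1/2·(-5.78125)=-12.380625
n=4: y=-12.380625, sp=-3, e=sp−y=9.380625; I=10.768125, D=e−e_prev=17.243125; u=1·9.380625+3/2·10.768125+0·17.243125≈25.532813; next y=-4/5·(-12.380625)+1/2·25.532813≈22.670906
n=5: y≈22.670906, sp=-3, e=sp−y≈-25.670906; I≈-14.902781, D=e−e_prev≈-35.051531; u=1·(-25.670906)+3/2·(-14.902781)+0·(-35.051531)≈-48.025078; next y=-4/5·22.670906+1/2·(-48.025078)≈-42.149264
n=6: y≈-42.149264, sp=-3, e=sp−y≈39.149264; I≈24.246483, D=e−e_prev≈64.820170; u=1·39.149264+3/2·24.246483+0·64.820170≈75.518988; next y=-4/5·(-42.149264)+1/2·75.518988≈71.478905
n=7: y≈71.478905, sp=-3, e=sp−y≈-74.478905; I≈-50.232423, D=e−e_prev≈-113.628169; u=1·(-74.478905)+3/2·(-50.232423)+0·(-113.628169)≈-149.827539; next y=-4/5·71.478905+1/2·(-149.827539)≈-132.096894
n=8: y≈-132.096894, sp=-3, e=sp−y≈129.096894; I≈78.864471, D=e−e_prev≈203.575799; u=1·129.096894+3/2·78.864471+0·203.575799≈247.393601; next y=-4/5·(-132.096894)+1/2·247.393601≈229.374316
n=9: y≈229.374316, sp=-2, e=sp−y≈-231.374316; I≈-152.509844, D=e−e_prev≈-360.471210; u=1·(-231.374316)+3/2·(-152.509844)+0·(-360.471210)≈-460.139082; next y=-4/5·229.374316+1/2·(-460.139082)≈-413.568994
n=10: y≈-413.568994, sp=-2, e=sp−y≈411.568994; I≈259.059149, D=e−e_prev≈642.943309; u=1·411.568994+3/2·259.059149+0·642.943309≈800.157717; next y=-4/5·(-413.568994)+1/2·800.157717≈730.934054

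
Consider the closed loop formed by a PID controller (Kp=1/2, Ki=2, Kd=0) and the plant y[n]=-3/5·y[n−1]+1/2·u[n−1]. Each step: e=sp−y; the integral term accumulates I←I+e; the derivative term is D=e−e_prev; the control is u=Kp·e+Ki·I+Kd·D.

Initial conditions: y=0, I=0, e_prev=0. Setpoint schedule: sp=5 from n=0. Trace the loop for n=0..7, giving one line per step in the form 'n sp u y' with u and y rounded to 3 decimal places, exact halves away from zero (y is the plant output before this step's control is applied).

(exact arithmetic carried between steps; '≈' marks a value shown rounded to 6 d.p. or computed from one; I and e_prev carry over from the previous line; the table rounds u and y to 3 d.p., halves away from zero)
n=0: y=0, sp=5, e=sp−y=5; I=5, D=e−e_prev=5; u=1/2·5+2·5+0·5=12.5; next y=-3/5·0+1/2·12.5=6.25
n=1: y=6.25, sp=5, e=sp−y=-1.25; I=3.75, D=e−e_prev=-6.25; u=1/2·(-1.25)+2·3.75+0·(-6.25)=6.875; next y=-3/5·6.25+1/2·6.875=-0.3125
n=2: y=-0.3125, sp=5, e=sp−y=5.3125; I=9.0625, D=e−e_prev=6.5625; u=1/2·5.3125+2·9.0625+0·6.5625=20.78125; next y=-3/5·(-0.3125)+1/2·20.78125=10.578125
n=3: y=10.578125, sp=5, e=sp−y=-5.578125; I=3.484375, D=e−e_prev=-10.890625; u=1/2·(-5.578125)+2·3.484375+0·(-10.890625)≈4.179688; next y=-3/5·10.578125+1/2·4.179688≈-4.257031
n=4: y≈-4.257031, sp=5, e=sp−y≈9.257031; I≈12.741406, D=e−e_prev≈14.835156; u=1/2·9.257031+2·12.741406+0·14.835156≈30.111328; next y=-3/5·(-4.257031)+1/2·30.111328≈17.609883
n=5: y≈17.609883, sp=5, e=sp−y≈-12.609883; I≈0.131523, D=e−e_prev≈-21.866914; u=1/2·(-12.609883)+2·0.131523+0·(-21.866914)≈-6.041895; next y=-3/5·17.609883+1/2·(-6.041895)≈-13.586877
n=6: y≈-13.586877, sp=5, e=sp−y≈18.586877; I≈18.718400, D=e−e_prev≈31.196760; u=1/2·18.586877+2·18.718400+0·31.196760≈46.730239; next y=-3/5·(-13.586877)+1/2·46.730239≈31.517246
n=7: y≈31.517246, sp=5, e=sp−y≈-26.517246; I≈-7.798845, D=e−e_prev≈-45.104123; u=1/2·(-26.517246)+2·(-7.798845)+0·(-45.104123)≈-28.856314; next y=-3/5·31.517246+1/2·(-28.856314)≈-33.338504

0 5 12.500 0.000
1 5 6.875 6.250
2 5 20.781 -0.313
3 5 4.180 10.578
4 5 30.111 -4.257
5 5 -6.042 17.610
6 5 46.730 -13.587
7 5 -28.856 31.517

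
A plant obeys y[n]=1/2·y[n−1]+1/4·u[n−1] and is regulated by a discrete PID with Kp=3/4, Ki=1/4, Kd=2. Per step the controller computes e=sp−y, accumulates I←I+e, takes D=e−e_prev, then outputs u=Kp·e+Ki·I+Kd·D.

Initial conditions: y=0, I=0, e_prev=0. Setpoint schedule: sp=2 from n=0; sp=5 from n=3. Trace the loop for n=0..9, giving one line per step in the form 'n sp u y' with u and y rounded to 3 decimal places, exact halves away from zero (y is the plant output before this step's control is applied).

0 2 6.000 0.000
1 2 -2.000 1.500
2 2 4.875 0.250
3 5 8.531 1.344
4 5 1.250 2.805
5 5 7.990 1.715
6 5 3.211 2.855
7 5 7.902 2.230
8 5 4.764 3.091
9 5 8.025 2.736

(exact arithmetic carried between steps; '≈' marks a value shown rounded to 6 d.p. or computed from one; I and e_prev carry over from the previous line; the table rounds u and y to 3 d.p., halves away from zero)
n=0: y=0, sp=2, e=sp−y=2; I=2, D=e−e_prev=2; u=3/4·2+1/4·2+2·2=6; next y=1/2·0+1/4·6=1.5
n=1: y=1.5, sp=2, e=sp−y=0.5; I=2.5, D=e−e_prev=-1.5; u=3/4·0.5+1/4·2.5+2·(-1.5)=-2; next y=1/2·1.5+1/4·(-2)=0.25
n=2: y=0.25, sp=2, e=sp−y=1.75; I=4.25, D=e−e_prev=1.25; u=3/4·1.75+1/4·4.25+2·1.25=4.875; next y=1/2·0.25+1/4·4.875=1.34375
n=3: y=1.34375, sp=5, e=sp−y=3.65625; I=7.90625, D=e−e_prev=1.90625; u=3/4·3.65625+1/4·7.90625+2·1.90625=8.53125; next y=1/2·1.34375+1/4·8.53125≈2.804688
n=4: y≈2.804688, sp=5, e=sp−y≈2.195313; I≈10.101563, D=e−e_prev≈-1.460938; u=3/4·2.195313+1/4·10.101563+2·(-1.460938)≈1.25; next y=1/2·2.804688+1/4·1.25≈1.714844
n=5: y≈1.714844, sp=5, e=sp−y≈3.285156; I≈13.386719, D=e−e_prev≈1.089844; u=3/4·3.285156+1/4·13.386719+2·1.089844≈7.990234; next y=1/2·1.714844+1/4·7.990234≈2.854980
n=6: y≈2.854980, sp=5, e=sp−y≈2.145020; I≈15.531738, D=e−e_prev≈-1.140137; u=3/4·2.145020+1/4·15.531738+2·(-1.140137)≈3.211426; next y=1/2·2.854980+1/4·3.211426≈2.230347
n=7: y≈2.230347, sp=5, e=sp−y≈2.769653; I≈18.301392, D=e−e_prev≈0.624634; u=3/4·2.769653+1/4·18.301392+2·0.624634≈7.901855; next y=1/2·2.230347+1/4·7.901855≈3.090637
n=8: y≈3.090637, sp=5, e=sp−y≈1.909363; I≈20.210754, D=e−e_prev≈-0.860291; u=3/4·1.909363+1/4·20.210754+2·(-0.860291)≈4.764130; next y=1/2·3.090637+1/4·4.764130≈2.736351
n=9: y≈2.736351, sp=5, e=sp−y≈2.263649; I≈22.474403, D=e−e_prev≈0.354286; u=3/4·2.263649+1/4·22.474403+2·0.354286≈8.024910; next y=1/2·2.736351+1/4·8.024910≈3.374403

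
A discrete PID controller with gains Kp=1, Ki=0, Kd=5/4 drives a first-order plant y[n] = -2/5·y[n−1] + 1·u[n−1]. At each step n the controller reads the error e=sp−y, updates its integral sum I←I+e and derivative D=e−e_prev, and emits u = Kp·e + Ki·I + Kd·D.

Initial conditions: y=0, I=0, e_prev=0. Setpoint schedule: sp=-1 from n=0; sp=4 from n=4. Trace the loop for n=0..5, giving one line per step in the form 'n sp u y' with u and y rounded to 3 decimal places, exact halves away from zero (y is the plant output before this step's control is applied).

(exact arithmetic carried between steps; '≈' marks a value shown rounded to 6 d.p. or computed from one; I and e_prev carry over from the previous line; the table rounds u and y to 3 d.p., halves away from zero)
n=0: y=0, sp=-1, e=sp−y=-1; I=-1, D=e−e_prev=-1; u=1·(-1)+0·(-1)+5/4·(-1)=-2.25; next y=-2/5·0+1·(-2.25)=-2.25
n=1: y=-2.25, sp=-1, e=sp−y=1.25; I=0.25, D=e−e_prev=2.25; u=1·1.25+0·0.25+5/4·2.25=4.0625; next y=-2/5·(-2.25)+1·4.0625=4.9625
n=2: y=4.9625, sp=-1, e=sp−y=-5.9625; I=-5.7125, D=e−e_prev=-7.2125; u=1·(-5.9625)+0·(-5.7125)+5/4·(-7.2125)=-14.978125; next y=-2/5·4.9625+1·(-14.978125)=-16.963125
n=3: y=-16.963125, sp=-1, e=sp−y=15.963125; I=10.250625, D=e−e_prev=21.925625; u=1·15.963125+0·10.250625+5/4·21.925625≈43.370156; next y=-2/5·(-16.963125)+1·43.370156≈50.155406
n=4: y≈50.155406, sp=4, e=sp−y≈-46.155406; I≈-35.904781, D=e−e_prev≈-62.118531; u=1·(-46.155406)+0·(-35.904781)+5/4·(-62.118531)≈-123.803570; next y=-2/5·50.155406+1·(-123.803570)≈-143.865733
n=5: y≈-143.865733, sp=4, e=sp−y≈147.865733; I≈111.960952, D=e−e_prev≈194.021139; u=1·147.865733+0·111.960952+5/4·194.021139≈390.392157; next y=-2/5·(-143.865733)+1·390.392157≈447.938450

0 -1 -2.250 0.000
1 -1 4.063 -2.250
2 -1 -14.978 4.963
3 -1 43.370 -16.963
4 4 -123.804 50.155
5 4 390.392 -143.866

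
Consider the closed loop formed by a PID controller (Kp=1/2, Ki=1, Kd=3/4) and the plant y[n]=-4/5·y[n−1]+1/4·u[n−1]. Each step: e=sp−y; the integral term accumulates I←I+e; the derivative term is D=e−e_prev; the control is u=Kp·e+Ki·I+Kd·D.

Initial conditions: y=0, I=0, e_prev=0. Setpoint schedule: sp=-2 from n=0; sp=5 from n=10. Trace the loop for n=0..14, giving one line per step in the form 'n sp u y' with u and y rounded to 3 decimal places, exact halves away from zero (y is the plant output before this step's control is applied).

(exact arithmetic carried between steps; '≈' marks a value shown rounded to 6 d.p. or computed from one; I and e_prev carry over from the previous line; the table rounds u and y to 3 d.p., halves away from zero)
n=0: y=0, sp=-2, e=sp−y=-2; I=-2, D=e−e_prev=-2; u=1/2·(-2)+1·(-2)+3/4·(-2)=-4.5; next y=-4/5·0+1/4·(-4.5)=-1.125
n=1: y=-1.125, sp=-2, e=sp−y=-0.875; I=-2.875, D=e−e_prev=1.125; u=1/2·(-0.875)+1·(-2.875)+3/4·1.125=-2.46875; next y=-4/5·(-1.125)+1/4·(-2.46875)≈0.282813
n=2: y≈0.282813, sp=-2, e=sp−y≈-2.282813; I≈-5.157813, D=e−e_prev≈-1.407813; u=1/2·(-2.282813)+1·(-5.157813)+3/4·(-1.407813)≈-7.355078; next y=-4/5·0.282813+1/4·(-7.355078)≈-2.065020
n=3: y≈-2.065020, sp=-2, e=sp−y≈0.065020; I≈-5.092793, D=e−e_prev≈2.347832; u=1/2·0.065020+1·(-5.092793)+3/4·2.347832≈-3.299409; next y=-4/5·(-2.065020)+1/4·(-3.299409)≈0.827163
n=4: y≈0.827163, sp=-2, e=sp−y≈-2.827163; I≈-7.919956, D=e−e_prev≈-2.892183; u=1/2·(-2.827163)+1·(-7.919956)+3/4·(-2.892183)≈-11.502675; next y=-4/5·0.827163+1/4·(-11.502675)≈-3.537399
n=5: y≈-3.537399, sp=-2, e=sp−y≈1.537399; I≈-6.382557, D=e−e_prev≈4.364563; u=1/2·1.537399+1·(-6.382557)+3/4·4.364563≈-2.340435; next y=-4/5·(-3.537399)+1/4·(-2.340435)≈2.244811
n=6: y≈2.244811, sp=-2, e=sp−y≈-4.244811; I≈-10.627368, D=e−e_prev≈-5.782210; u=1/2·(-4.244811)+1·(-10.627368)+3/4·(-5.782210)≈-17.086431; next y=-4/5·2.244811+1/4·(-17.086431)≈-6.067456
n=7: y≈-6.067456, sp=-2, e=sp−y≈4.067456; I≈-6.559911, D=e−e_prev≈8.312267; u=1/2·4.067456+1·(-6.559911)+3/4·8.312267≈1.708017; next y=-4/5·(-6.067456)+1/4·1.708017≈5.280969
n=8: y≈5.280969, sp=-2, e=sp−y≈-7.280969; I≈-13.840881, D=e−e_prev≈-11.348426; u=1/2·(-7.280969)+1·(-13.840881)+3/4·(-11.348426)≈-25.992685; next y=-4/5·5.280969+1/4·(-25.992685)≈-10.722947
n=9: y≈-10.722947, sp=-2, e=sp−y≈8.722947; I≈-5.117934, D=e−e_prev≈16.003916; u=1/2·8.722947+1·(-5.117934)+3/4·16.003916≈11.246476; next y=-4/5·(-10.722947)+1/4·11.246476≈11.389976
n=10: y≈11.389976, sp=5, e=sp−y≈-6.389976; I≈-11.507910, D=e−e_prev≈-15.112923; u=1/2·(-6.389976)+1·(-11.507910)+3/4·(-15.112923)≈-26.037591; next y=-4/5·11.389976+1/4·(-26.037591)≈-15.621379
n=11: y≈-15.621379, sp=5, e=sp−y≈20.621379; I≈9.113468, D=e−e_prev≈27.011355; u=1/2·20.621379+1·9.113468+3/4·27.011355≈39.682674; next y=-4/5·(-15.621379)+1/4·39.682674≈22.417772
n=12: y≈22.417772, sp=5, e=sp−y≈-17.417772; I≈-8.304303, D=e−e_prev≈-38.039150; u=1/2·(-17.417772)+1·(-8.304303)+3/4·(-38.039150)≈-45.542552; next y=-4/5·22.417772+1/4·(-45.542552)≈-29.319855
n=13: y≈-29.319855, sp=5, e=sp−y≈34.319855; I≈26.015552, D=e−e_prev≈51.737627; u=1/2·34.319855+1·26.015552+3/4·51.737627≈81.978700; next y=-4/5·(-29.319855)+1/4·81.978700≈43.950559
n=14: y≈43.950559, sp=5, e=sp−y≈-38.950559; I≈-12.935007, D=e−e_prev≈-73.270414; u=1/2·(-38.950559)+1·(-12.935007)+3/4·(-73.270414)≈-87.363097; next y=-4/5·43.950559+1/4·(-87.363097)≈-57.001221

0 -2 -4.500 0.000
1 -2 -2.469 -1.125
2 -2 -7.355 0.283
3 -2 -3.299 -2.065
4 -2 -11.503 0.827
5 -2 -2.340 -3.537
6 -2 -17.086 2.245
7 -2 1.708 -6.067
8 -2 -25.993 5.281
9 -2 11.246 -10.723
10 5 -26.038 11.390
11 5 39.683 -15.621
12 5 -45.543 22.418
13 5 81.979 -29.320
14 5 -87.363 43.951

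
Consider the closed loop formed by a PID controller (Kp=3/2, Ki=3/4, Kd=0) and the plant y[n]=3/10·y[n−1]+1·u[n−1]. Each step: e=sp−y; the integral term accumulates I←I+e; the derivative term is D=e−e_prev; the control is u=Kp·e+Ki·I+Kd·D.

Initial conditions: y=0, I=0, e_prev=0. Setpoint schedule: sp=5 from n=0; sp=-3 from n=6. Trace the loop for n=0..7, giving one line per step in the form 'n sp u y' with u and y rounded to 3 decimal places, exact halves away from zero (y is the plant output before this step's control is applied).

0 5 11.250 0.000
1 5 -10.313 11.250
2 5 25.922 -6.938
3 5 -34.376 23.841
4 5 66.388 -27.224
5 5 -101.695 58.221
6 -3 160.901 -84.228
7 -3 -272.865 135.632

(exact arithmetic carried between steps; '≈' marks a value shown rounded to 6 d.p. or computed from one; I and e_prev carry over from the previous line; the table rounds u and y to 3 d.p., halves away from zero)
n=0: y=0, sp=5, e=sp−y=5; I=5, D=e−e_prev=5; u=3/2·5+3/4·5+0·5=11.25; next y=3/10·0+1·11.25=11.25
n=1: y=11.25, sp=5, e=sp−y=-6.25; I=-1.25, D=e−e_prev=-11.25; u=3/2·(-6.25)+3/4·(-1.25)+0·(-11.25)=-10.3125; next y=3/10·11.25+1·(-10.3125)=-6.9375
n=2: y=-6.9375, sp=5, e=sp−y=11.9375; I=10.6875, D=e−e_prev=18.1875; u=3/2·11.9375+3/4·10.6875+0·18.1875=25.921875; next y=3/10·(-6.9375)+1·25.921875=23.840625
n=3: y=23.840625, sp=5, e=sp−y=-18.840625; I=-8.153125, D=e−e_prev=-30.778125; u=3/2·(-18.840625)+3/4·(-8.153125)+0·(-30.778125)≈-34.375781; next y=3/10·23.840625+1·(-34.375781)≈-27.223594
n=4: y≈-27.223594, sp=5, e=sp−y≈32.223594; I≈24.070469, D=e−e_prev≈51.064219; u=3/2·32.223594+3/4·24.070469+0·51.064219≈66.388242; next y=3/10·(-27.223594)+1·66.388242≈58.221164
n=5: y≈58.221164, sp=5, e=sp−y≈-53.221164; I≈-29.150695, D=e−e_prev≈-85.444758; u=3/2·(-53.221164)+3/4·(-29.150695)+0·(-85.444758)≈-101.694768; next y=3/10·58.221164+1·(-101.694768)≈-84.228418
n=6: y≈-84.228418, sp=-3, e=sp−y≈81.228418; I≈52.077723, D=e−e_prev≈134.449582; u=3/2·81.228418+3/4·52.077723+0·134.449582≈160.900920; next y=3/10·(-84.228418)+1·160.900920≈135.632394
n=7: y≈135.632394, sp=-3, e=sp−y≈-138.632394; I≈-86.554671, D=e−e_prev≈-219.860813; u=3/2·(-138.632394)+3/4·(-86.554671)+0·(-219.860813)≈-272.864595; next y=3/10·135.632394+1·(-272.864595)≈-232.174877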